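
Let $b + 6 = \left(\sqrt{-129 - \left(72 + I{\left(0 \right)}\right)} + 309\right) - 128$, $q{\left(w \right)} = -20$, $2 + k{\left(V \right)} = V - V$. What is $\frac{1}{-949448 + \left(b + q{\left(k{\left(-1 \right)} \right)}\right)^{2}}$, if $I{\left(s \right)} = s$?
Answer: $- \frac{i}{310 \sqrt{201} + 925624 i} \approx -1.0803 \cdot 10^{-6} - 5.1296 \cdot 10^{-9} i$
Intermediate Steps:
$k{\left(V \right)} = -2$ ($k{\left(V \right)} = -2 + \left(V - V\right) = -2 + 0 = -2$)
$b = 175 + i \sqrt{201}$ ($b = -6 + \left(\left(\sqrt{-129 - 72} + 309\right) - 128\right) = -6 + \left(\left(\sqrt{-201} + 309\right) - 128\right) = -6 + \left(\left(i \sqrt{201} + 309\right) - 128\right) = -6 + \left(\left(309 + i \sqrt{201}\right) - 128\right) = -6 + \left(181 + i \sqrt{201}\right) = 175 + i \sqrt{201} \approx 175.0 + 14.177 i$)
$\frac{1}{-949448 + \left(b + q{\left(k{\left(-1 \right)} \right)}\right)^{2}} = \frac{1}{-949448 + \left(\left(175 + i \sqrt{201}\right) - 20\right)^{2}} = \frac{1}{-949448 + \left(155 + i \sqrt{201}\right)^{2}}$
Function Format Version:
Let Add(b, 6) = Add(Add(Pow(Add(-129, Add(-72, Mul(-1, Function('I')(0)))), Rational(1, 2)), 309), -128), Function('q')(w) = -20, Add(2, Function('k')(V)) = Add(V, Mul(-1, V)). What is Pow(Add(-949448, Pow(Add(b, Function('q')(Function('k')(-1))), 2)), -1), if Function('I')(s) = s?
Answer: Mul(-1, I, Pow(Add(Mul(310, Pow(201, Rational(1, 2))), Mul(925624, I)), -1)) ≈ Add(-1.0803e-6, Mul(-5.1296e-9, I))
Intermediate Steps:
Function('k')(V) = -2 (Function('k')(V) = Add(-2, Add(V, Mul(-1, V))) = Add(-2, 0) = -2)
b = Add(175, Mul(I, Pow(201, Rational(1, 2)))) (b = Add(-6, Add(Add(Pow(Add(-129, Add(-72, Mul(-1, 0))), Rational(1, 2)), 309), -128)) = Add(-6, Add(Add(Pow(Add(-129, Add(-72, 0)), Rational(1, 2)), 309), -128)) = Add(-6, Add(Add(Pow(Add(-129, -72), Rational(1, 2)), 309), -128)) = Add(-6, Add(Add(Pow(-201, Rational(1, 2)), 309), -128)) = Add(-6, Add(Add(Mul(I, Pow(201, Rational(1, 2))), 309), -128)) = Add(-6, Add(Add(309, Mul(I, Pow(201, Rational(1, 2)))), -128)) = Add(-6, Add(181, Mul(I, Pow(201, Rational(1, 2))))) = Add(175, Mul(I, Pow(201, Rational(1, 2)))) ≈ Add(175.00, Mul(14.177, I)))
Pow(Add(-949448, Pow(Add(b, Function('q')(Function('k')(-1))), 2)), -1) = Pow(Add(-949448, Pow(Add(Add(175, Mul(I, Pow(201, Rational(1, 2)))), -20), 2)), -1) = Pow(Add(-949448, Pow(Add(155, Mul(I, Pow(201, Rational(1, 2)))), 2)), -1)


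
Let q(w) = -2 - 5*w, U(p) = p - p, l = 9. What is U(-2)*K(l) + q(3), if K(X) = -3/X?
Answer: -17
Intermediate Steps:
U(p) = 0
U(-2)*K(l) + q(3) = 0*(-3/9) + (-2 - 5*3) = 0*(-3*⅑) + (-2 - 15) = 0*(-⅓) - 17 = 0 - 17 = -17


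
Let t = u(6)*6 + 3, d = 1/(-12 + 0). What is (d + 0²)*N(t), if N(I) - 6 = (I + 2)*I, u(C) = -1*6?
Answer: -343/4 ≈ -85.750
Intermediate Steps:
d = -1/12 (d = 1/(-12) = -1/12 ≈ -0.083333)
u(C) = -6
t = -33 (t = -6*6 + 3 = -36 + 3 = -33)
N(I) = 6 + I*(2 + I) (N(I) = 6 + (I + 2)*I = 6 + (2 + I)*I = 6 + I*(2 + I))
(d + 0²)*N(t) = (-1/12 + 0²)*(6 + (-33)² + 2*(-33)) = (-1/12 + 0)*(6 + 1089 - 66) = -1/12*1029 = -343/4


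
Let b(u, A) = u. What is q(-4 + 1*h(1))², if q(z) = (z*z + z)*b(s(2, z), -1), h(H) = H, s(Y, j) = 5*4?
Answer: 14400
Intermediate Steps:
s(Y, j) = 20
q(z) = 20*z + 20*z² (q(z) = (z*z + z)*20 = (z² + z)*20 = (z + z²)*20 = 20*z + 20*z²)
q(-4 + 1*h(1))² = (20*(-4 + 1*1)*(1 + (-4 + 1*1)))² = (20*(-4 + 1)*(1 + (-4 + 1)))² = (20*(-3)*(1 - 3))² = (20*(-3)*(-2))² = 120² = 14400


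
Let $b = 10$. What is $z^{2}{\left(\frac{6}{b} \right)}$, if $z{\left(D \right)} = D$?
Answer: $\frac{9}{25} \approx 0.36$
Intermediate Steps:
$z^{2}{\left(\frac{6}{b} \right)} = \left(\frac{6}{10}\right)^{2} = \left(6 \cdot \frac{1}{10}\right)^{2} = \left(\frac{3}{5}\right)^{2} = \frac{9}{25}$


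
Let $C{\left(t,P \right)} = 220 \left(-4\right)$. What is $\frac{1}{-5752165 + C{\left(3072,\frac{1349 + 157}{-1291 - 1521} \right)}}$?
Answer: $- \frac{1}{5753045} \approx -1.7382 \cdot 10^{-7}$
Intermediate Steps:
$C{\left(t,P \right)} = -880$
$\frac{1}{-5752165 + C{\left(3072,\frac{1349 + 157}{-1291 - 1521} \right)}} = \frac{1}{-5752165 - 880} = \frac{1}{-5753045} = - \frac{1}{5753045}$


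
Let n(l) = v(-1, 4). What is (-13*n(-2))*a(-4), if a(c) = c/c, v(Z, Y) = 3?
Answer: -39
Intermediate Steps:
n(l) = 3
a(c) = 1
(-13*n(-2))*a(-4) = -13*3*1 = -39*1 = -39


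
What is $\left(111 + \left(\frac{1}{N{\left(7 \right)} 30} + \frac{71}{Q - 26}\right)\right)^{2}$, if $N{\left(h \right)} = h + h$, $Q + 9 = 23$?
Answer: $\frac{13527684}{1225} \approx 11043.0$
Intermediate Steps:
$Q = 14$ ($Q = -9 + 23 = 14$)
$N{\left(h \right)} = 2 h$
$\left(111 + \left(\frac{1}{N{\left(7 \right)} 30} + \frac{71}{Q - 26}\right)\right)^{2} = \left(111 + \left(\frac{1}{2 \cdot 7 \cdot 30} + \frac{71}{14 - 26}\right)\right)^{2} = \left(111 + \left(\frac{1}{14} \cdot \frac{1}{30} + \frac{71}{14 - 26}\right)\right)^{2} = \left(111 + \left(\frac{1}{14} \cdot \frac{1}{30} + \frac{71}{-12}\right)\right)^{2} = \left(111 + \left(\frac{1}{420} + 71 \left(- \frac{1}{12}\right)\right)\right)^{2} = \left(111 + \left(\frac{1}{420} - \frac{71}{12}\right)\right)^{2} = \left(111 - \frac{207}{35}\right)^{2} = \left(\frac{3678}{35}\right)^{2} = \frac{13527684}{1225}$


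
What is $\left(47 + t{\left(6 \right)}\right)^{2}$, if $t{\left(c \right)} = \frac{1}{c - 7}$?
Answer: $2116$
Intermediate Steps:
$t{\left(c \right)} = \frac{1}{-7 + c}$
$\left(47 + t{\left(6 \right)}\right)^{2} = \left(47 + \frac{1}{-7 + 6}\right)^{2} = \left(47 + \frac{1}{-1}\right)^{2} = \left(47 - 1\right)^{2} = 46^{2} = 2116$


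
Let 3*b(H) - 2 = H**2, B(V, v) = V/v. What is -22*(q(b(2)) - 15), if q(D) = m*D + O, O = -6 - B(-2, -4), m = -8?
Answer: 825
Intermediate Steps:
b(H) = 2/3 + H**2/3
O = -13/2 (O = -6 - (-2)/(-4) = -6 - (-2)*(-1)/4 = -6 - 1*1/2 = -6 - 1/2 = -13/2 ≈ -6.5000)
q(D) = -13/2 - 8*D (q(D) = -8*D - 13/2 = -13/2 - 8*D)
-22*(q(b(2)) - 15) = -22*((-13/2 - 8*(2/3 + (1/3)*2**2)) - 15) = -22*((-13/2 - 8*(2/3 + (1/3)*4)) - 15) = -22*((-13/2 - 8*(2/3 + 4/3)) - 15) = -22*((-13/2 - 8*2) - 15) = -22*((-13/2 - 16) - 15) = -22*(-45/2 - 15) = -22*(-75/2) = 825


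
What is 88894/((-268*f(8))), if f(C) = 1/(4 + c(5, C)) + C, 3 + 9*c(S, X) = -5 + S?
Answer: -37609/938 ≈ -40.095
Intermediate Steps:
c(S, X) = -8/9 + S/9 (c(S, X) = -1/3 + (-5 + S)/9 = -1/3 + (-5/9 + S/9) = -8/9 + S/9)
f(C) = 3/11 + C (f(C) = 1/(4 + (-8/9 + (1/9)*5)) + C = 1/(4 + (-8/9 + 5/9)) + C = 1/(4 - 1/3) + C = 1/(11/3) + C = 3/11 + C)
88894/((-268*f(8))) = 88894/((-268*(3/11 + 8))) = 88894/((-268*91/11)) = 88894/(-24388/11) = 88894*(-11/24388) = -37609/938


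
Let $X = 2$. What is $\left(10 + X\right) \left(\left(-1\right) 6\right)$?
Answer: $-72$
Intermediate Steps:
$\left(10 + X\right) \left(\left(-1\right) 6\right) = \left(10 + 2\right) \left(\left(-1\right) 6\right) = 12 \left(-6\right) = -72$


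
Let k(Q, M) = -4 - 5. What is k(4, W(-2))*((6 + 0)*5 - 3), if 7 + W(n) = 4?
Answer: -243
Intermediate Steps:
W(n) = -3 (W(n) = -7 + 4 = -3)
k(Q, M) = -9
k(4, W(-2))*((6 + 0)*5 - 3) = -9*((6 + 0)*5 - 3) = -9*(6*5 - 3) = -9*(30 - 3) = -9*27 = -243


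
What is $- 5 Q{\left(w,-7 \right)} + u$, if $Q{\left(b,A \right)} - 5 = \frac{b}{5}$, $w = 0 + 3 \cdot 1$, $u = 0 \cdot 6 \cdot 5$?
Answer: $-28$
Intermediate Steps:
$u = 0$ ($u = 0 \cdot 5 = 0$)
$w = 3$ ($w = 0 + 3 = 3$)
$Q{\left(b,A \right)} = 5 + \frac{b}{5}$
$- 5 Q{\left(w,-7 \right)} + u = - 5 \left(5 + \frac{1}{5} \cdot 3\right) + 0 = - 5 \left(5 + \frac{3}{5}\right) + 0 = \left(-5\right) \frac{28}{5} + 0 = -28 + 0 = -28$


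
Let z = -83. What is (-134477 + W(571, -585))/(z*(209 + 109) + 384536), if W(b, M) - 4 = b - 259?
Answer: -134161/358142 ≈ -0.37460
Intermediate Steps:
W(b, M) = -255 + b (W(b, M) = 4 + (b - 259) = 4 + (-259 + b) = -255 + b)
(-134477 + W(571, -585))/(z*(209 + 109) + 384536) = (-134477 + (-255 + 571))/(-83*(209 + 109) + 384536) = (-134477 + 316)/(-83*318 + 384536) = -134161/(-26394 + 384536) = -134161/358142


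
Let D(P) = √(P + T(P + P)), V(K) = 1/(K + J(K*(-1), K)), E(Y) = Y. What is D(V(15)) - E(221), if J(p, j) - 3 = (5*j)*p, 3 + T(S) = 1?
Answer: -221 + I*√272445/369 ≈ -221.0 + 1.4145*I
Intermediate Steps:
T(S) = -2 (T(S) = -3 + 1 = -2)
J(p, j) = 3 + 5*j*p (J(p, j) = 3 + (5*j)*p = 3 + 5*j*p)
V(K) = 1/(3 + K - 5*K²) (V(K) = 1/(K + (3 + 5*K*(K*(-1)))) = 1/(K + (3 + 5*K*(-K))) = 1/(K + (3 - 5*K²)) = 1/(3 + K - 5*K²))
D(P) = √(-2 + P) (D(P) = √(P - 2) = √(-2 + P))
D(V(15)) - E(221) = √(-2 + 1/(3 + 15 - 5*15²)) - 1*221 = √(-2 + 1/(3 + 15 - 5*225)) - 221 = √(-2 + 1/(3 + 15 - 1125)) - 221 = √(-2 + 1/(-1107)) - 221 = √(-2 - 1/1107) - 221 = √(-2215/1107) - 221 = I*√272445/369 - 221 = -221 + I*√272445/369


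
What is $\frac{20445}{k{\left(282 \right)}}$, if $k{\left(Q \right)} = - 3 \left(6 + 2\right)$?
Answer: $- \frac{6815}{8} \approx -851.88$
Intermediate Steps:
$k{\left(Q \right)} = -24$ ($k{\left(Q \right)} = \left(-3\right) 8 = -24$)
$\frac{20445}{k{\left(282 \right)}} = \frac{20445}{-24} = 20445 \left(- \frac{1}{24}\right) = - \frac{6815}{8}$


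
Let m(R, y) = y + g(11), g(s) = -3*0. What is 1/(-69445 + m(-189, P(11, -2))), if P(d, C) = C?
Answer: -1/69447 ≈ -1.4399e-5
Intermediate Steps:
g(s) = 0
m(R, y) = y (m(R, y) = y + 0 = y)
1/(-69445 + m(-189, P(11, -2))) = 1/(-69445 - 2) = 1/(-69447) = -1/69447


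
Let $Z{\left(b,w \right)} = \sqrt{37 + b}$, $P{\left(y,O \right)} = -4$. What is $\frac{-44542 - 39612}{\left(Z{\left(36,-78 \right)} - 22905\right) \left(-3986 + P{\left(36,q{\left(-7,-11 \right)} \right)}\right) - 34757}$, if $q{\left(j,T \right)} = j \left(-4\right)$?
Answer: $- \frac{7687989065722}{8345952837285949} - \frac{335774460 \sqrt{73}}{8345952837285949} \approx -0.00092151$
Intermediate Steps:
$q{\left(j,T \right)} = - 4 j$
$\frac{-44542 - 39612}{\left(Z{\left(36,-78 \right)} - 22905\right) \left(-3986 + P{\left(36,q{\left(-7,-11 \right)} \right)}\right) - 34757} = \frac{-44542 - 39612}{\left(\sqrt{37 + 36} - 22905\right) \left(-3986 - 4\right) - 34757} = - \frac{84154}{\left(\sqrt{73} - 22905\right) \left(-3990\right) - 34757} = - \frac{84154}{\left(-22905 + \sqrt{73}\right) \left(-3990\right) - 34757} = - \frac{84154}{\left(91390950 - 3990 \sqrt{73}\right) - 34757} = - \frac{84154}{91356193 - 3990 \sqrt{73}}$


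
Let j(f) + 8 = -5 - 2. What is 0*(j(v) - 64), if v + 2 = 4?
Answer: 0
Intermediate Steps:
v = 2 (v = -2 + 4 = 2)
j(f) = -15 (j(f) = -8 + (-5 - 2) = -8 - 7 = -15)
0*(j(v) - 64) = 0*(-15 - 64) = 0*(-79) = 0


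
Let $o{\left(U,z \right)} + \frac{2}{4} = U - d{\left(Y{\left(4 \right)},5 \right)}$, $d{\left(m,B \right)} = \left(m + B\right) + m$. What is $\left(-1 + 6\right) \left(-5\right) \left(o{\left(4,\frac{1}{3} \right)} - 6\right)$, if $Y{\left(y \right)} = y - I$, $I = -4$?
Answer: $\frac{1175}{2} \approx 587.5$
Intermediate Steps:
$Y{\left(y \right)} = 4 + y$ ($Y{\left(y \right)} = y - -4 = y + 4 = 4 + y$)
$d{\left(m,B \right)} = B + 2 m$ ($d{\left(m,B \right)} = \left(B + m\right) + m = B + 2 m$)
$o{\left(U,z \right)} = - \frac{43}{2} + U$ ($o{\left(U,z \right)} = - \frac{1}{2} - \left(5 - U + 2 \left(4 + 4\right)\right) = - \frac{1}{2} - \left(5 + 16 - U\right) = - \frac{1}{2} + \left(U - \left(5 + 16\right)\right) = - \frac{1}{2} + \left(U - 21\right) = - \frac{1}{2} + \left(-21 + U\right) = - \frac{43}{2} + U$)
$\left(-1 + 6\right) \left(-5\right) \left(o{\left(4,\frac{1}{3} \right)} - 6\right) = \left(-1 + 6\right) \left(-5\right) \left(\left(- \frac{43}{2} + 4\right) - 6\right) = 5 \left(-5\right) \left(- \frac{35}{2} - 6\right) = \left(-25\right) \left(- \frac{47}{2}\right) = \frac{1175}{2}$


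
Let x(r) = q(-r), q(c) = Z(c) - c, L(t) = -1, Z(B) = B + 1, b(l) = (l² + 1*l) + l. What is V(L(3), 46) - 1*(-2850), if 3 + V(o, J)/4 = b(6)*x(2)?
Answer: 3030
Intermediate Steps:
b(l) = l² + 2*l (b(l) = (l² + l) + l = (l + l²) + l = l² + 2*l)
Z(B) = 1 + B
q(c) = 1 (q(c) = (1 + c) - c = 1)
x(r) = 1
V(o, J) = 180 (V(o, J) = -12 + 4*((6*(2 + 6))*1) = -12 + 4*((6*8)*1) = -12 + 4*(48*1) = -12 + 4*48 = -12 + 192 = 180)
V(L(3), 46) - 1*(-2850) = 180 - 1*(-2850) = 180 + 2850 = 3030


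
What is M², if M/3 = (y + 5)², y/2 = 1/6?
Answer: 65536/9 ≈ 7281.8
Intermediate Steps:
y = ⅓ (y = 2/6 = 2*(⅙) = ⅓ ≈ 0.33333)
M = 256/3 (M = 3*(⅓ + 5)² = 3*(16/3)² = 3*(256/9) = 256/3 ≈ 85.333)
M² = (256/3)² = 65536/9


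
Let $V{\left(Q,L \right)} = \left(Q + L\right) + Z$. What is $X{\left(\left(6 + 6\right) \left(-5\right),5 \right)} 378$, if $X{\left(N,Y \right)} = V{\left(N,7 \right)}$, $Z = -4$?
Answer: $-21546$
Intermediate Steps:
$V{\left(Q,L \right)} = -4 + L + Q$ ($V{\left(Q,L \right)} = \left(Q + L\right) - 4 = \left(L + Q\right) - 4 = -4 + L + Q$)
$X{\left(N,Y \right)} = 3 + N$ ($X{\left(N,Y \right)} = -4 + 7 + N = 3 + N$)
$X{\left(\left(6 + 6\right) \left(-5\right),5 \right)} 378 = \left(3 + \left(6 + 6\right) \left(-5\right)\right) 378 = \left(3 + 12 \left(-5\right)\right) 378 = \left(3 - 60\right) 378 = \left(-57\right) 378 = -21546$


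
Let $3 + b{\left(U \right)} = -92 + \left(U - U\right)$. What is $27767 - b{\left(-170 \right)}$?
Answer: $27862$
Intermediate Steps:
$b{\left(U \right)} = -95$ ($b{\left(U \right)} = -3 + \left(-92 + \left(U - U\right)\right) = -3 + \left(-92 + 0\right) = -3 - 92 = -95$)
$27767 - b{\left(-170 \right)} = 27767 - -95 = 27767 + 95 = 27862$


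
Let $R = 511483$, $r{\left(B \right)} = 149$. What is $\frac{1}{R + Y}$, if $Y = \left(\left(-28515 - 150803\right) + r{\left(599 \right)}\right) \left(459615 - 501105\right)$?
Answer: $\frac{1}{7434233293} \approx 1.3451 \cdot 10^{-10}$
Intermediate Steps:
$Y = 7433721810$ ($Y = \left(\left(-28515 - 150803\right) + 149\right) \left(459615 - 501105\right) = \left(\left(-28515 - 150803\right) + 149\right) \left(-41490\right) = \left(-179318 + 149\right) \left(-41490\right) = \left(-179169\right) \left(-41490\right) = 7433721810$)
$\frac{1}{R + Y} = \frac{1}{511483 + 7433721810} = \frac{1}{7434233293}$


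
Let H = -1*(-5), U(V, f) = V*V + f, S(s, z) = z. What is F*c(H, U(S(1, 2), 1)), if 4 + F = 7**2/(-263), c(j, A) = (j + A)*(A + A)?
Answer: -110100/263 ≈ -418.63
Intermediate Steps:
U(V, f) = f + V**2 (U(V, f) = V**2 + f = f + V**2)
H = 5
c(j, A) = 2*A*(A + j) (c(j, A) = (A + j)*(2*A) = 2*A*(A + j))
F = -1101/263 (F = -4 + 7**2/(-263) = -4 + 49*(-1/263) = -4 - 49/263 = -1101/263 ≈ -4.1863)
F*c(H, U(S(1, 2), 1)) = -2202*(1 + 2**2)*((1 + 2**2) + 5)/263 = -2202*(1 + 4)*((1 + 4) + 5)/263 = -2202*5*(5 + 5)/263 = -2202*5*10/263 = -1101/263*100 = -110100/263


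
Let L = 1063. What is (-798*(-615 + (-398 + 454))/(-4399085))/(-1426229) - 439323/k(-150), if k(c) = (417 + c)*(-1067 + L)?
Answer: 131255122724785751/319082932252220 ≈ 411.35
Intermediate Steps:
k(c) = -1668 - 4*c (k(c) = (417 + c)*(-1067 + 1063) = (417 + c)*(-4) = -1668 - 4*c)
(-798*(-615 + (-398 + 454))/(-4399085))/(-1426229) - 439323/k(-150) = (-798*(-615 + (-398 + 454))/(-4399085))/(-1426229) - 439323/(-1668 - 4*(-150)) = (-798*(-615 + 56)*(-1/4399085))*(-1/1426229) - 439323/(-1668 + 600) = (-798*(-559)*(-1/4399085))*(-1/1426229) - 439323/(-1068) = (446082*(-1/4399085))*(-1/1426229) - 439323*(-1/1068) = -446082/4399085*(-1/1426229) + 146441/356 = 63726/896300371495 + 146441/356 = 131255122724785751/319082932252220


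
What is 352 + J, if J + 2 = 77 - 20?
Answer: 407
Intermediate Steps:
J = 55 (J = -2 + (77 - 20) = -2 + 57 = 55)
352 + J = 352 + 55 = 407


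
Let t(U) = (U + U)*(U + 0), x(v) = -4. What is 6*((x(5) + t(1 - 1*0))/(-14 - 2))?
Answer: 3/4 ≈ 0.75000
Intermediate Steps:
t(U) = 2*U**2 (t(U) = (2*U)*U = 2*U**2)
6*((x(5) + t(1 - 1*0))/(-14 - 2)) = 6*((-4 + 2*(1 - 1*0)**2)/(-14 - 2)) = 6*((-4 + 2*(1 + 0)**2)/(-16)) = 6*((-4 + 2*1**2)*(-1/16)) = 6*((-4 + 2*1)*(-1/16)) = 6*((-4 + 2)*(-1/16)) = 6*(-2*(-1/16)) = 6*(1/8) = 3/4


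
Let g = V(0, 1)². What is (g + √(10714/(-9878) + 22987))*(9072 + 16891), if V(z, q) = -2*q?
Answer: 103852 + 51926*√1158495881/449 ≈ 4.0401e+6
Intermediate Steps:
g = 4 (g = (-2*1)² = (-2)² = 4)
(g + √(10714/(-9878) + 22987))*(9072 + 16891) = (4 + √(10714/(-9878) + 22987))*(9072 + 16891) = (4 + √(10714*(-1/9878) + 22987))*25963 = (4 + √(-487/449 + 22987))*25963 = (4 + √(10320676/449))*25963 = (4 + 2*√1158495881/449)*25963 = 103852 + 51926*√1158495881/449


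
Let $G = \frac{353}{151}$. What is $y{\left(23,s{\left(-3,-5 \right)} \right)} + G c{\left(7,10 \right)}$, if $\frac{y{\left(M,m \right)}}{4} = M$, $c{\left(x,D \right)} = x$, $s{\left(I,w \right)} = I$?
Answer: $\frac{16363}{151} \approx 108.36$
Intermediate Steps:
$y{\left(M,m \right)} = 4 M$
$G = \frac{353}{151}$ ($G = 353 \cdot \frac{1}{151} = \frac{353}{151} \approx 2.3377$)
$y{\left(23,s{\left(-3,-5 \right)} \right)} + G c{\left(7,10 \right)} = 4 \cdot 23 + \frac{353}{151} \cdot 7 = 92 + \frac{2471}{151} = \frac{16363}{151}$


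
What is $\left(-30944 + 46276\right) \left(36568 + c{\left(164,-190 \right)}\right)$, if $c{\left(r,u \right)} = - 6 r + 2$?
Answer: $545604552$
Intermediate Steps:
$c{\left(r,u \right)} = 2 - 6 r$
$\left(-30944 + 46276\right) \left(36568 + c{\left(164,-190 \right)}\right) = \left(-30944 + 46276\right) \left(36568 + \left(2 - 984\right)\right) = 15332 \left(36568 + \left(2 - 984\right)\right) = 15332 \left(36568 - 982\right) = 15332 \cdot 35586 = 545604552$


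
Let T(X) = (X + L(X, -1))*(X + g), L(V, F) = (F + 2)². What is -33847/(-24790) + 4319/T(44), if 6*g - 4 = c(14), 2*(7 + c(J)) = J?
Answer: 130672/37185 ≈ 3.5141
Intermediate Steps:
L(V, F) = (2 + F)²
c(J) = -7 + J/2
g = ⅔ (g = ⅔ + (-7 + (½)*14)/6 = ⅔ + (-7 + 7)/6 = ⅔ + (⅙)*0 = ⅔ + 0 = ⅔ ≈ 0.66667)
T(X) = (1 + X)*(⅔ + X) (T(X) = (X + (2 - 1)²)*(X + ⅔) = (X + 1²)*(⅔ + X) = (X + 1)*(⅔ + X) = (1 + X)*(⅔ + X))
-33847/(-24790) + 4319/T(44) = -33847/(-24790) + 4319/(⅔ + 44² + (5/3)*44) = -33847*(-1/24790) + 4319/(⅔ + 1936 + 220/3) = 33847/24790 + 4319/2010 = 130672/37185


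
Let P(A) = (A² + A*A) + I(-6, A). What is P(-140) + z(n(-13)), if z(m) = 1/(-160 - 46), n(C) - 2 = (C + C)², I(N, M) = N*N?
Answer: 8082615/206 ≈ 39236.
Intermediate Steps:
I(N, M) = N²
n(C) = 2 + 4*C² (n(C) = 2 + (C + C)² = 2 + (2*C)² = 2 + 4*C²)
P(A) = 36 + 2*A² (P(A) = (A² + A*A) + (-6)² = (A² + A²) + 36 = 2*A² + 36 = 36 + 2*A²)
z(m) = -1/206 (z(m) = 1/(-206) = -1/206)
P(-140) + z(n(-13)) = (36 + 2*(-140)²) - 1/206 = (36 + 2*19600) - 1/206 = (36 + 39200) - 1/206 = 39236 - 1/206 = 8082615/206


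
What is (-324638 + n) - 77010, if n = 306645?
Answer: -95003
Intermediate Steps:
(-324638 + n) - 77010 = (-324638 + 306645) - 77010 = -17993 - 77010 = -95003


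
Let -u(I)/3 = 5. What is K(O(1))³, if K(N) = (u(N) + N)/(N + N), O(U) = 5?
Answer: -1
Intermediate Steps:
u(I) = -15 (u(I) = -3*5 = -15)
K(N) = (-15 + N)/(2*N) (K(N) = (-15 + N)/(N + N) = (-15 + N)/((2*N)) = (-15 + N)*(1/(2*N)) = (-15 + N)/(2*N))
K(O(1))³ = ((½)*(-15 + 5)/5)³ = ((½)*(⅕)*(-10))³ = (-1)³ = -1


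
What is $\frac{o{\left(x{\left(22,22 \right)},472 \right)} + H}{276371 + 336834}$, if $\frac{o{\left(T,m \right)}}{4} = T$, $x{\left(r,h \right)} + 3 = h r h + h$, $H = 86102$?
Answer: $\frac{25754}{122641} \approx 0.21$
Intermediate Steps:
$x{\left(r,h \right)} = -3 + h + r h^{2}$ ($x{\left(r,h \right)} = -3 + \left(h r h + h\right) = -3 + \left(r h^{2} + h\right) = -3 + \left(h + r h^{2}\right) = -3 + h + r h^{2}$)
$o{\left(T,m \right)} = 4 T$
$\frac{o{\left(x{\left(22,22 \right)},472 \right)} + H}{276371 + 336834} = \frac{4 \left(-3 + 22 + 22 \cdot 22^{2}\right) + 86102}{276371 + 336834} = \frac{4 \left(-3 + 22 + 22 \cdot 484\right) + 86102}{613205} = \left(4 \left(-3 + 22 + 10648\right) + 86102\right) \frac{1}{613205} = \left(4 \cdot 10667 + 86102\right) \frac{1}{613205} = \left(42668 + 86102\right) \frac{1}{613205} = 128770 \cdot \frac{1}{613205} = \frac{25754}{122641}$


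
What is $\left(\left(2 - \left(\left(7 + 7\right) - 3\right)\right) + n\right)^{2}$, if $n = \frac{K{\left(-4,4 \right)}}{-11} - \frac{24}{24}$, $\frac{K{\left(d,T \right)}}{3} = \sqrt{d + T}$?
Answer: $100$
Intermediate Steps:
$K{\left(d,T \right)} = 3 \sqrt{T + d}$ ($K{\left(d,T \right)} = 3 \sqrt{d + T} = 3 \sqrt{T + d}$)
$n = -1$ ($n = \frac{3 \sqrt{4 - 4}}{-11} - \frac{24}{24} = 3 \sqrt{0} \left(- \frac{1}{11}\right) - 1 = 3 \cdot 0 \left(- \frac{1}{11}\right) - 1 = 0 \left(- \frac{1}{11}\right) - 1 = 0 - 1 = -1$)
$\left(\left(2 - \left(\left(7 + 7\right) - 3\right)\right) + n\right)^{2} = \left(\left(2 - \left(\left(7 + 7\right) - 3\right)\right) - 1\right)^{2} = \left(\left(2 - \left(14 - 3\right)\right) - 1\right)^{2} = \left(\left(2 - 11\right) - 1\right)^{2} = \left(-9 - 1\right)^{2} = \left(-10\right)^{2} = 100$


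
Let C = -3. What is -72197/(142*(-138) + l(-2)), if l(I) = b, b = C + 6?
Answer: 72197/19593 ≈ 3.6848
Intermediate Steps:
b = 3 (b = -3 + 6 = 3)
l(I) = 3
-72197/(142*(-138) + l(-2)) = -72197/(142*(-138) + 3) = -72197/(-19596 + 3) = -72197/(-19593) = -72197*(-1/19593) = 72197/19593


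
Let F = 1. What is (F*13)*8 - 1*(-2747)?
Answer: 2851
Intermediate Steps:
(F*13)*8 - 1*(-2747) = (1*13)*8 - 1*(-2747) = 13*8 + 2747 = 104 + 2747 = 2851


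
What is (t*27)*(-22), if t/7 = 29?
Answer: -120582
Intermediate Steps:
t = 203 (t = 7*29 = 203)
(t*27)*(-22) = (203*27)*(-22) = 5481*(-22) = -120582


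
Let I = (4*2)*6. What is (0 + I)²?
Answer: 2304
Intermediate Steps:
I = 48 (I = 8*6 = 48)
(0 + I)² = (0 + 48)² = 48² = 2304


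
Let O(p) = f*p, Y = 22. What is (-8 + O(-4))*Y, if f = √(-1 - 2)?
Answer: -176 - 88*I*√3 ≈ -176.0 - 152.42*I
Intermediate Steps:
f = I*√3 (f = √(-3) = I*√3 ≈ 1.732*I)
O(p) = I*p*√3 (O(p) = (I*√3)*p = I*p*√3)
(-8 + O(-4))*Y = (-8 + I*(-4)*√3)*22 = (-8 - 4*I*√3)*22 = -176 - 88*I*√3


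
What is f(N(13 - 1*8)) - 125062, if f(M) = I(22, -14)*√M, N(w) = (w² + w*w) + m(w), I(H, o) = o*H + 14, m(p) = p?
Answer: -125062 - 294*√55 ≈ -1.2724e+5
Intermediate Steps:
I(H, o) = 14 + H*o (I(H, o) = H*o + 14 = 14 + H*o)
N(w) = w + 2*w² (N(w) = (w² + w*w) + w = (w² + w²) + w = 2*w² + w = w + 2*w²)
f(M) = -294*√M (f(M) = (14 + 22*(-14))*√M = (14 - 308)*√M = -294*√M)
f(N(13 - 1*8)) - 125062 = -294*√(1 + 2*(13 - 1*8))*√(13 - 1*8) - 125062 = -294*√(1 + 2*(13 - 8))*√(13 - 8) - 125062 = -294*√5*√(1 + 2*5) - 125062 = -294*√5*√(1 + 10) - 125062 = -294*√55 - 125062 = -125062 - 294*√55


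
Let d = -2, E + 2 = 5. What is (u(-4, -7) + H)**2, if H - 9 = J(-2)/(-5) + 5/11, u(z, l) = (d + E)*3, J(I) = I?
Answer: 499849/3025 ≈ 165.24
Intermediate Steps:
E = 3 (E = -2 + 5 = 3)
u(z, l) = 3 (u(z, l) = (-2 + 3)*3 = 1*3 = 3)
H = 542/55 (H = 9 + (-2/(-5) + 5/11) = 9 + (-2*(-1/5) + 5*(1/11)) = 9 + (2/5 + 5/11) = 9 + 47/55 = 542/55 ≈ 9.8545)
(u(-4, -7) + H)**2 = (3 + 542/55)**2 = (707/55)**2 = 499849/3025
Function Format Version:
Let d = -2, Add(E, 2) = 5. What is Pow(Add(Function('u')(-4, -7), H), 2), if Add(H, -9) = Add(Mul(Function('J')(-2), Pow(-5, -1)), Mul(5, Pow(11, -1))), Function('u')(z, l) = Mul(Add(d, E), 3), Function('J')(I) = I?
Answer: Rational(499849, 3025) ≈ 165.24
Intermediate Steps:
E = 3 (E = Add(-2, 5) = 3)
Function('u')(z, l) = 3 (Function('u')(z, l) = Mul(Add(-2, 3), 3) = Mul(1, 3) = 3)
H = Rational(542, 55) (H = Add(9, Add(Mul(-2, Pow(-5, -1)), Mul(5, Pow(11, -1)))) = Add(9, Add(Mul(-2, Rational(-1, 5)), Mul(5, Rational(1, 11)))) = Add(9, Add(Rational(2, 5), Rational(5, 11))) = Add(9, Rational(47, 55)) = Rational(542, 55) ≈ 9.8545)
Pow(Add(Function('u')(-4, -7), H), 2) = Pow(Add(3, Rational(542, 55)), 2) = Pow(Rational(707, 55), 2) = Rational(499849, 3025)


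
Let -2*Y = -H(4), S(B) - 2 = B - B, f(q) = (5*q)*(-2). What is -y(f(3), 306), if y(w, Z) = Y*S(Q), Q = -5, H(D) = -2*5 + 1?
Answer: 9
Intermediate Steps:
H(D) = -9 (H(D) = -10 + 1 = -9)
f(q) = -10*q
S(B) = 2 (S(B) = 2 + (B - B) = 2 + 0 = 2)
Y = -9/2 (Y = -(-1)*(-9)/2 = -½*9 = -9/2 ≈ -4.5000)
y(w, Z) = -9 (y(w, Z) = -9/2*2 = -9)
-y(f(3), 306) = -1*(-9) = 9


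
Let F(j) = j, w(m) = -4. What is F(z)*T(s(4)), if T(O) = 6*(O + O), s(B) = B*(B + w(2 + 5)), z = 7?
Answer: 0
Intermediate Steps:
s(B) = B*(-4 + B) (s(B) = B*(B - 4) = B*(-4 + B))
T(O) = 12*O (T(O) = 6*(2*O) = 12*O)
F(z)*T(s(4)) = 7*(12*(4*(-4 + 4))) = 7*(12*(4*0)) = 7*(12*0) = 7*0 = 0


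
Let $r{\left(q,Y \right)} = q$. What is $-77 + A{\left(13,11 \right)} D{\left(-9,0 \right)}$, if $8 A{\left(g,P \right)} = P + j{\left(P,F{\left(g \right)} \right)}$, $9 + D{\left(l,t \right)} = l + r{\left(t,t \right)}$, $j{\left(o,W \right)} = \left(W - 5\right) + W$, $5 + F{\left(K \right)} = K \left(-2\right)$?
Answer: $49$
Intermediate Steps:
$F{\left(K \right)} = -5 - 2 K$ ($F{\left(K \right)} = -5 + K \left(-2\right) = -5 - 2 K$)
$j{\left(o,W \right)} = -5 + 2 W$ ($j{\left(o,W \right)} = \left(-5 + W\right) + W = -5 + 2 W$)
$D{\left(l,t \right)} = -9 + l + t$ ($D{\left(l,t \right)} = -9 + \left(l + t\right) = -9 + l + t$)
$A{\left(g,P \right)} = - \frac{15}{8} - \frac{g}{2} + \frac{P}{8}$ ($A{\left(g,P \right)} = \frac{P + \left(-5 + 2 \left(-5 - 2 g\right)\right)}{8} = \frac{P - \left(15 + 4 g\right)}{8} = \frac{-15 + P - 4 g}{8} = - \frac{15}{8} - \frac{g}{2} + \frac{P}{8}$)
$-77 + A{\left(13,11 \right)} D{\left(-9,0 \right)} = -77 + \left(- \frac{15}{8} - \frac{13}{2} + \frac{1}{8} \cdot 11\right) \left(-9 - 9 + 0\right) = -77 + \left(- \frac{15}{8} - \frac{13}{2} + \frac{11}{8}\right) \left(-18\right) = -77 - -126 = -77 + 126 = 49$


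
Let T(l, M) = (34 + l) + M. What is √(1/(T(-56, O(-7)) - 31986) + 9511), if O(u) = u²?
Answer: 104*√99793753/10653 ≈ 97.524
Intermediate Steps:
T(l, M) = 34 + M + l
√(1/(T(-56, O(-7)) - 31986) + 9511) = √(1/((34 + (-7)² - 56) - 31986) + 9511) = √(1/((34 + 49 - 56) - 31986) + 9511) = √(1/(27 - 31986) + 9511) = √(1/(-31959) + 9511) = √(-1/31959 + 9511) = √(303962048/31959) = 104*√99793753/10653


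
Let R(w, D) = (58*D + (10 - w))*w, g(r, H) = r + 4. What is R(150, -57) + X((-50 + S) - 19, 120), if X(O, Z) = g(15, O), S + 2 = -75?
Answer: -516881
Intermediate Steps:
S = -77 (S = -2 - 75 = -77)
g(r, H) = 4 + r
R(w, D) = w*(10 - w + 58*D) (R(w, D) = (10 - w + 58*D)*w = w*(10 - w + 58*D))
X(O, Z) = 19 (X(O, Z) = 4 + 15 = 19)
R(150, -57) + X((-50 + S) - 19, 120) = 150*(10 - 1*150 + 58*(-57)) + 19 = 150*(10 - 150 - 3306) + 19 = 150*(-3446) + 19 = -516900 + 19 = -516881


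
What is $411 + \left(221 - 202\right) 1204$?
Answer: $23287$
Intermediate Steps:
$411 + \left(221 - 202\right) 1204 = 411 + 19 \cdot 1204 = 411 + 22876 = 23287$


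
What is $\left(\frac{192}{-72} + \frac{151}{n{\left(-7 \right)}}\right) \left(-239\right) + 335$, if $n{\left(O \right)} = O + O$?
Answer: $\frac{149105}{42} \approx 3550.1$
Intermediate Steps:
$n{\left(O \right)} = 2 O$
$\left(\frac{192}{-72} + \frac{151}{n{\left(-7 \right)}}\right) \left(-239\right) + 335 = \left(\frac{192}{-72} + \frac{151}{2 \left(-7\right)}\right) \left(-239\right) + 335 = \left(192 \left(- \frac{1}{72}\right) + \frac{151}{-14}\right) \left(-239\right) + 335 = \left(- \frac{8}{3} + 151 \left(- \frac{1}{14}\right)\right) \left(-239\right) + 335 = \left(- \frac{8}{3} - \frac{151}{14}\right) \left(-239\right) + 335 = \left(- \frac{565}{42}\right) \left(-239\right) + 335 = \frac{135035}{42} + 335 = \frac{149105}{42}$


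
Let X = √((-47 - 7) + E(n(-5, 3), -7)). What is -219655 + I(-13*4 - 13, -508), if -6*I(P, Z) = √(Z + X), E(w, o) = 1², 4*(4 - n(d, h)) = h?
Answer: -219655 - √(-508 + I*√53)/6 ≈ -2.1966e+5 - 3.7566*I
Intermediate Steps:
n(d, h) = 4 - h/4
E(w, o) = 1
X = I*√53 (X = √((-47 - 7) + 1) = √(-54 + 1) = √(-53) = I*√53 ≈ 7.2801*I)
I(P, Z) = -√(Z + I*√53)/6
-219655 + I(-13*4 - 13, -508) = -219655 - √(-508 + I*√53)/6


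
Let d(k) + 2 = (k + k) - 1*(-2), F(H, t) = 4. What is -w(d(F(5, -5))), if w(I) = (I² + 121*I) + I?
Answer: -1040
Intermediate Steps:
d(k) = 2*k (d(k) = -2 + ((k + k) - 1*(-2)) = -2 + (2*k + 2) = -2 + (2 + 2*k) = 2*k)
w(I) = I² + 122*I
-w(d(F(5, -5))) = -2*4*(122 + 2*4) = -8*(122 + 8) = -8*130 = -1*1040 = -1040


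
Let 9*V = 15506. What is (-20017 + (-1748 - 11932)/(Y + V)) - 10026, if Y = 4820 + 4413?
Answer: -2962453049/98603 ≈ -30044.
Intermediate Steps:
V = 15506/9 (V = (1/9)*15506 = 15506/9 ≈ 1722.9)
Y = 9233
(-20017 + (-1748 - 11932)/(Y + V)) - 10026 = (-20017 + (-1748 - 11932)/(9233 + 15506/9)) - 10026 = (-20017 - 13680/98603/9) - 10026 = (-20017 - 13680*9/98603) - 10026 = (-20017 - 123120/98603) - 10026 = -1973859371/98603 - 10026 = -2962453049/98603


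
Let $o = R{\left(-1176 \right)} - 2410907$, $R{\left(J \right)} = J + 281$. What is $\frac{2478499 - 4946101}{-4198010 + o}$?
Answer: $\frac{1233801}{3304906} \approx 0.37332$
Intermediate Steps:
$R{\left(J \right)} = 281 + J$
$o = -2411802$ ($o = \left(281 - 1176\right) - 2410907 = -895 - 2410907 = -2411802$)
$\frac{2478499 - 4946101}{-4198010 + o} = \frac{2478499 - 4946101}{-4198010 - 2411802} = - \frac{2467602}{-6609812} = \left(-2467602\right) \left(- \frac{1}{6609812}\right) = \frac{1233801}{3304906}$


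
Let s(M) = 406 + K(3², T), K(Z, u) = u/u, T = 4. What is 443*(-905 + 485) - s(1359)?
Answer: -186467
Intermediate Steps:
K(Z, u) = 1
s(M) = 407 (s(M) = 406 + 1 = 407)
443*(-905 + 485) - s(1359) = 443*(-905 + 485) - 1*407 = 443*(-420) - 407 = -186060 - 407 = -186467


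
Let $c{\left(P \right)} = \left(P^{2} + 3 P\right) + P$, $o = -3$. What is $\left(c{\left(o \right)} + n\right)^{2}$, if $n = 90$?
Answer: $7569$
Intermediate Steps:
$c{\left(P \right)} = P^{2} + 4 P$
$\left(c{\left(o \right)} + n\right)^{2} = \left(- 3 \left(4 - 3\right) + 90\right)^{2} = \left(\left(-3\right) 1 + 90\right)^{2} = \left(-3 + 90\right)^{2} = 87^{2} = 7569$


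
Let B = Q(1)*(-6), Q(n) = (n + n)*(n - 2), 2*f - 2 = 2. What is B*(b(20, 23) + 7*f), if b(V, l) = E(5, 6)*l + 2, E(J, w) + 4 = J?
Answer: 468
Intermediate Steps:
f = 2 (f = 1 + (½)*2 = 1 + 1 = 2)
E(J, w) = -4 + J
Q(n) = 2*n*(-2 + n) (Q(n) = (2*n)*(-2 + n) = 2*n*(-2 + n))
b(V, l) = 2 + l (b(V, l) = (-4 + 5)*l + 2 = 1*l + 2 = l + 2 = 2 + l)
B = 12 (B = (2*1*(-2 + 1))*(-6) = (2*1*(-1))*(-6) = -2*(-6) = 12)
B*(b(20, 23) + 7*f) = 12*((2 + 23) + 7*2) = 12*(25 + 14) = 12*39 = 468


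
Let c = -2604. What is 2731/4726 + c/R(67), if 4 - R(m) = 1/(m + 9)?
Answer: -311488937/477326 ≈ -652.57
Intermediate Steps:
R(m) = 4 - 1/(9 + m) (R(m) = 4 - 1/(m + 9) = 4 - 1/(9 + m))
2731/4726 + c/R(67) = 2731/4726 - 2604*(9 + 67)/(35 + 4*67) = 2731*(1/4726) - 2604*76/(35 + 268) = 2731/4726 - 2604/((1/76)*303) = 2731/4726 - 2604/303/76 = 2731/4726 - 2604*76/303 = 2731/4726 - 65968/101 = -311488937/477326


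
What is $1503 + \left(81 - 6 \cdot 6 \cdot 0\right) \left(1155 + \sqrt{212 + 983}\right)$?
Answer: $95058 + 81 \sqrt{1195} \approx 97858.0$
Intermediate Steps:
$1503 + \left(81 - 6 \cdot 6 \cdot 0\right) \left(1155 + \sqrt{212 + 983}\right) = 1503 + \left(81 - 0\right) \left(1155 + \sqrt{1195}\right) = 1503 + \left(81 + 0\right) \left(1155 + \sqrt{1195}\right) = 1503 + 81 \left(1155 + \sqrt{1195}\right) = 1503 + \left(93555 + 81 \sqrt{1195}\right) = 95058 + 81 \sqrt{1195}$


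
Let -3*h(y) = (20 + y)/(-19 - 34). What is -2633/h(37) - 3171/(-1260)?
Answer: -8370071/1140 ≈ -7342.2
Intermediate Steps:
h(y) = 20/159 + y/159 (h(y) = -(20 + y)/(3*(-19 - 34)) = -(20 + y)/(3*(-53)) = -(20 + y)*(-1)/(3*53) = -(-20/53 - y/53)/3 = 20/159 + y/159)
-2633/h(37) - 3171/(-1260) = -2633/(20/159 + (1/159)*37) - 3171/(-1260) = -2633/(20/159 + 37/159) - 3171*(-1/1260) = -2633/19/53 + 151/60 = -2633*53/19 + 151/60 = -139549/19 + 151/60 = -8370071/1140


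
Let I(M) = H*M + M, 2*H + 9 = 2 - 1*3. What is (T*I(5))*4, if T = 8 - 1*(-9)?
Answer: -1360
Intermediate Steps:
H = -5 (H = -9/2 + (2 - 1*3)/2 = -9/2 + (2 - 3)/2 = -9/2 + (½)*(-1) = -9/2 - ½ = -5)
T = 17 (T = 8 + 9 = 17)
I(M) = -4*M (I(M) = -5*M + M = -4*M)
(T*I(5))*4 = (17*(-4*5))*4 = (17*(-20))*4 = -340*4 = -1360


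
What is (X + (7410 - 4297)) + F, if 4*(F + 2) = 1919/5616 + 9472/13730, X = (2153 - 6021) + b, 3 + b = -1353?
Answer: -325817284369/154215360 ≈ -2112.7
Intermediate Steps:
b = -1356 (b = -3 - 1353 = -1356)
X = -5224 (X = (2153 - 6021) - 1356 = -3868 - 1356 = -5224)
F = -268659409/154215360 (F = -2 + (1919/5616 + 9472/13730)/4 = -2 + (1919*(1/5616) + 9472*(1/13730))/4 = -2 + (1919/5616 + 4736/6865)/4 = -2 + (¼)*(39771311/38553840) = -2 + 39771311/154215360 = -268659409/154215360 ≈ -1.7421)
(X + (7410 - 4297)) + F = (-5224 + (7410 - 4297)) - 268659409/154215360 = (-5224 + 3113) - 268659409/154215360 = -2111 - 268659409/154215360 = -325817284369/154215360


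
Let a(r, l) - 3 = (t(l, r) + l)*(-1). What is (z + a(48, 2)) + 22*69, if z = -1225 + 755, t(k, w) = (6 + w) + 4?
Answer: 991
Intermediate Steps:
t(k, w) = 10 + w
z = -470
a(r, l) = -7 - l - r (a(r, l) = 3 + ((10 + r) + l)*(-1) = 3 + (10 + l + r)*(-1) = 3 + (-10 - l - r) = -7 - l - r)
(z + a(48, 2)) + 22*69 = (-470 + (-7 - 1*2 - 1*48)) + 22*69 = (-470 + (-7 - 2 - 48)) + 1518 = (-470 - 57) + 1518 = -527 + 1518 = 991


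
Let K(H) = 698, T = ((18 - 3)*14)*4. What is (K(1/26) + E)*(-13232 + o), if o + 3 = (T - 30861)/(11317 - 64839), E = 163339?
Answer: -116192926781013/53522 ≈ -2.1709e+9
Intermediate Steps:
T = 840 (T = (15*14)*4 = 210*4 = 840)
o = -130545/53522 (o = -3 + (840 - 30861)/(11317 - 64839) = -3 - 30021/(-53522) = -3 - 30021*(-1/53522) = -3 + 30021/53522 = -130545/53522 ≈ -2.4391)
(K(1/26) + E)*(-13232 + o) = (698 + 163339)*(-13232 - 130545/53522) = 164037*(-708333649/53522) = -116192926781013/53522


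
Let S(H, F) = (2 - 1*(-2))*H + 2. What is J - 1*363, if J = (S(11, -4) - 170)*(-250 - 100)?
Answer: 43037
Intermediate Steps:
S(H, F) = 2 + 4*H (S(H, F) = (2 + 2)*H + 2 = 4*H + 2 = 2 + 4*H)
J = 43400 (J = ((2 + 4*11) - 170)*(-250 - 100) = ((2 + 44) - 170)*(-350) = (46 - 170)*(-350) = -124*(-350) = 43400)
J - 1*363 = 43400 - 1*363 = 43400 - 363 = 43037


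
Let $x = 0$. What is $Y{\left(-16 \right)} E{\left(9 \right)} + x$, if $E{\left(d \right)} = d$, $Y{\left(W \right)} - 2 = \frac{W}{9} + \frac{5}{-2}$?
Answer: $- \frac{41}{2} \approx -20.5$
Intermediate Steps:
$Y{\left(W \right)} = - \frac{1}{2} + \frac{W}{9}$ ($Y{\left(W \right)} = 2 + \left(\frac{W}{9} + \frac{5}{-2}\right) = 2 + \left(W \frac{1}{9} + 5 \left(- \frac{1}{2}\right)\right) = 2 + \left(\frac{W}{9} - \frac{5}{2}\right) = 2 + \left(- \frac{5}{2} + \frac{W}{9}\right) = - \frac{1}{2} + \frac{W}{9}$)
$Y{\left(-16 \right)} E{\left(9 \right)} + x = \left(- \frac{1}{2} + \frac{1}{9} \left(-16\right)\right) 9 + 0 = \left(- \frac{1}{2} - \frac{16}{9}\right) 9 + 0 = \left(- \frac{41}{18}\right) 9 + 0 = - \frac{41}{2} + 0 = - \frac{41}{2}$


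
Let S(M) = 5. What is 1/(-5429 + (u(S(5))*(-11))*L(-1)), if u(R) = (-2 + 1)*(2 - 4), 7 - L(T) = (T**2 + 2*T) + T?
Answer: -1/5627 ≈ -0.00017771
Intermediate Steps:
L(T) = 7 - T**2 - 3*T (L(T) = 7 - ((T**2 + 2*T) + T) = 7 - (T**2 + 3*T) = 7 + (-T**2 - 3*T) = 7 - T**2 - 3*T)
u(R) = 2 (u(R) = -1*(-2) = 2)
1/(-5429 + (u(S(5))*(-11))*L(-1)) = 1/(-5429 + (2*(-11))*(7 - 1*(-1)**2 - 3*(-1))) = 1/(-5429 - 22*(7 - 1*1 + 3)) = 1/(-5429 - 22*(7 - 1 + 3)) = 1/(-5429 - 22*9) = 1/(-5429 - 198) = 1/(-5627) = -1/5627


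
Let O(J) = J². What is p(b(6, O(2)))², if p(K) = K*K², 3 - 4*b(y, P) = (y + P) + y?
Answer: 4826809/4096 ≈ 1178.4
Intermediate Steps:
b(y, P) = ¾ - y/2 - P/4 (b(y, P) = ¾ - ((y + P) + y)/4 = ¾ - ((P + y) + y)/4 = ¾ - (P + 2*y)/4 = ¾ + (-y/2 - P/4) = ¾ - y/2 - P/4)
p(K) = K³
p(b(6, O(2)))² = ((¾ - ½*6 - ¼*2²)³)² = ((¾ - 3 - ¼*4)³)² = ((¾ - 3 - 1)³)² = ((-13/4)³)² = (-2197/64)² = 4826809/4096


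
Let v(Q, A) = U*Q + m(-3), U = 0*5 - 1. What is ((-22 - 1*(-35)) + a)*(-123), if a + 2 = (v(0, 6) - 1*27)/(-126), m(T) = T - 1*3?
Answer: -19393/14 ≈ -1385.2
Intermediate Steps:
m(T) = -3 + T (m(T) = T - 3 = -3 + T)
U = -1 (U = 0 - 1 = -1)
v(Q, A) = -6 - Q (v(Q, A) = -Q + (-3 - 3) = -Q - 6 = -6 - Q)
a = -73/42 (a = -2 + ((-6 - 1*0) - 1*27)/(-126) = -2 + ((-6 + 0) - 27)*(-1/126) = -2 + (-6 - 27)*(-1/126) = -2 - 33*(-1/126) = -2 + 11/42 = -73/42 ≈ -1.7381)
((-22 - 1*(-35)) + a)*(-123) = ((-22 - 1*(-35)) - 73/42)*(-123) = ((-22 + 35) - 73/42)*(-123) = (13 - 73/42)*(-123) = (473/42)*(-123) = -19393/14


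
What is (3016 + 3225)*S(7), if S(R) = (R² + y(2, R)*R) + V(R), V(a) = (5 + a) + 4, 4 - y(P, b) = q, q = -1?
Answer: 624100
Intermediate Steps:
y(P, b) = 5 (y(P, b) = 4 - 1*(-1) = 4 + 1 = 5)
V(a) = 9 + a
S(R) = 9 + R² + 6*R (S(R) = (R² + 5*R) + (9 + R) = 9 + R² + 6*R)
(3016 + 3225)*S(7) = (3016 + 3225)*(9 + 7² + 6*7) = 6241*(9 + 49 + 42) = 6241*100 = 624100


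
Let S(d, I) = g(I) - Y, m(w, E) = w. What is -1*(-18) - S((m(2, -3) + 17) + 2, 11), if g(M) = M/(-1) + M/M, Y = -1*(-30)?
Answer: 58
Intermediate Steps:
Y = 30
g(M) = 1 - M (g(M) = M*(-1) + 1 = -M + 1 = 1 - M)
S(d, I) = -29 - I (S(d, I) = (1 - I) - 1*30 = (1 - I) - 30 = -29 - I)
-1*(-18) - S((m(2, -3) + 17) + 2, 11) = -1*(-18) - (-29 - 1*11) = 18 - (-29 - 11) = 18 - 1*(-40) = 18 + 40 = 58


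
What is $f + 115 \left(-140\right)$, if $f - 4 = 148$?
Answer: $-15948$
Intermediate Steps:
$f = 152$ ($f = 4 + 148 = 152$)
$f + 115 \left(-140\right) = 152 + 115 \left(-140\right) = 152 - 16100 = -15948$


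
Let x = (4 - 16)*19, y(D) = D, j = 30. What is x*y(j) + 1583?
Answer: -5257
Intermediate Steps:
x = -228 (x = -12*19 = -228)
x*y(j) + 1583 = -228*30 + 1583 = -6840 + 1583 = -5257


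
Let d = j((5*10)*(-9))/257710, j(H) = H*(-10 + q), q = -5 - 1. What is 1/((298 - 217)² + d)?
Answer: 25771/169084251 ≈ 0.00015242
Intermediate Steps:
q = -6
j(H) = -16*H (j(H) = H*(-10 - 6) = H*(-16) = -16*H)
d = 720/25771 (d = -16*5*10*(-9)/257710 = -800*(-9)*(1/257710) = -16*(-450)*(1/257710) = 7200*(1/257710) = 720/25771 ≈ 0.027938)
1/((298 - 217)² + d) = 1/((298 - 217)² + 720/25771) = 1/(81² + 720/25771) = 1/(6561 + 720/25771) = 1/(169084251/25771) = 25771/169084251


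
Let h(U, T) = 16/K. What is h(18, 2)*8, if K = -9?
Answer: -128/9 ≈ -14.222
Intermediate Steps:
h(U, T) = -16/9 (h(U, T) = 16/(-9) = 16*(-⅑) = -16/9)
h(18, 2)*8 = -16/9*8 = -128/9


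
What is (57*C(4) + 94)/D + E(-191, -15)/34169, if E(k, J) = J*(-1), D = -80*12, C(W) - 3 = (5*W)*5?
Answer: -40760737/6560448 ≈ -6.2131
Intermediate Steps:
C(W) = 3 + 25*W (C(W) = 3 + (5*W)*5 = 3 + 25*W)
D = -960
E(k, J) = -J
(57*C(4) + 94)/D + E(-191, -15)/34169 = (57*(3 + 25*4) + 94)/(-960) - 1*(-15)/34169 = (57*(3 + 100) + 94)*(-1/960) + 15*(1/34169) = (57*103 + 94)*(-1/960) + 15/34169 = (5871 + 94)*(-1/960) + 15/34169 = 5965*(-1/960) + 15/34169 = -1193/192 + 15/34169 = -40760737/6560448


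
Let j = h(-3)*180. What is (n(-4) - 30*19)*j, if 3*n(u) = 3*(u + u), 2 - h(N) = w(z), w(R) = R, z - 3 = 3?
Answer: 416160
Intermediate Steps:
z = 6 (z = 3 + 3 = 6)
h(N) = -4 (h(N) = 2 - 1*6 = 2 - 6 = -4)
n(u) = 2*u (n(u) = (3*(u + u))/3 = (3*(2*u))/3 = (6*u)/3 = 2*u)
j = -720 (j = -4*180 = -720)
(n(-4) - 30*19)*j = (2*(-4) - 30*19)*(-720) = (-8 - 570)*(-720) = -578*(-720) = 416160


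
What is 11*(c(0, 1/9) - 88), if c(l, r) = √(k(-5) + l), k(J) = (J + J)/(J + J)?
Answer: -957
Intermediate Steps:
k(J) = 1 (k(J) = (2*J)/((2*J)) = (2*J)*(1/(2*J)) = 1)
c(l, r) = √(1 + l)
11*(c(0, 1/9) - 88) = 11*(√(1 + 0) - 88) = 11*(√1 - 88) = 11*(1 - 88) = 11*(-87) = -957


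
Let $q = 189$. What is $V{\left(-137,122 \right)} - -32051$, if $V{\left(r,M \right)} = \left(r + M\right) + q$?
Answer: $32225$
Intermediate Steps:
$V{\left(r,M \right)} = 189 + M + r$ ($V{\left(r,M \right)} = \left(r + M\right) + 189 = \left(M + r\right) + 189 = 189 + M + r$)
$V{\left(-137,122 \right)} - -32051 = \left(189 + 122 - 137\right) - -32051 = 174 + 32051 = 32225$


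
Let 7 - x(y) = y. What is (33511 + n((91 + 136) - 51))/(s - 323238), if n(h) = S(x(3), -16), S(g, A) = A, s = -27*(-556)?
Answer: -11165/102742 ≈ -0.10867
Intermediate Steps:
s = 15012
x(y) = 7 - y
n(h) = -16
(33511 + n((91 + 136) - 51))/(s - 323238) = (33511 - 16)/(15012 - 323238) = 33495/(-308226) = 33495*(-1/308226) = -11165/102742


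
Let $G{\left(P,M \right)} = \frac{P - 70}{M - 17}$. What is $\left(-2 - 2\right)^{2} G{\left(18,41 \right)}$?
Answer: $- \frac{104}{3} \approx -34.667$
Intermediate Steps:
$G{\left(P,M \right)} = \frac{-70 + P}{-17 + M}$
$\left(-2 - 2\right)^{2} G{\left(18,41 \right)} = \left(-2 - 2\right)^{2} \frac{-70 + 18}{-17 + 41} = \left(-4\right)^{2} \cdot \frac{1}{24} \left(-52\right) = 16 \cdot \frac{1}{24} \left(-52\right) = 16 \left(- \frac{13}{6}\right) = - \frac{104}{3}$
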